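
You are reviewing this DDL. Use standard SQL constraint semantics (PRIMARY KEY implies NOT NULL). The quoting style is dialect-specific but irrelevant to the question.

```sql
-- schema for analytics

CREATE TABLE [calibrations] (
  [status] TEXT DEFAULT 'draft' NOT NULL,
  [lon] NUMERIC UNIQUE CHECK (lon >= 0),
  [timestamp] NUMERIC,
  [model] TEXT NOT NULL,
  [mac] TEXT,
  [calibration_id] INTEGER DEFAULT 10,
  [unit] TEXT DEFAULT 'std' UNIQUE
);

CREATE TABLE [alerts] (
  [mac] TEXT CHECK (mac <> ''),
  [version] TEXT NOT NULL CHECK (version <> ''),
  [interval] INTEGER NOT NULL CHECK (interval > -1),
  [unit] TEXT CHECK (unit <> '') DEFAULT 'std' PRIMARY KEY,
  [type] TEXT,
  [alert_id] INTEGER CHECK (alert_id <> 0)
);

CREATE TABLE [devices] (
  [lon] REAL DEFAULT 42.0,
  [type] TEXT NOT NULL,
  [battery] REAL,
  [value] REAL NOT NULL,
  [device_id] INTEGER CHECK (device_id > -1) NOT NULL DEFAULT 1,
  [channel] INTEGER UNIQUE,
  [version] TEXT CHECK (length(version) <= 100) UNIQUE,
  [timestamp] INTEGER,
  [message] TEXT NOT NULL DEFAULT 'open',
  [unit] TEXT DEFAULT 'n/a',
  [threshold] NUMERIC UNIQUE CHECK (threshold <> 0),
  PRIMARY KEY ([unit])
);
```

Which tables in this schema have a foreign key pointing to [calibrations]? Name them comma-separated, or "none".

No REFERENCES clause anywhere in the schema names calibrations.

none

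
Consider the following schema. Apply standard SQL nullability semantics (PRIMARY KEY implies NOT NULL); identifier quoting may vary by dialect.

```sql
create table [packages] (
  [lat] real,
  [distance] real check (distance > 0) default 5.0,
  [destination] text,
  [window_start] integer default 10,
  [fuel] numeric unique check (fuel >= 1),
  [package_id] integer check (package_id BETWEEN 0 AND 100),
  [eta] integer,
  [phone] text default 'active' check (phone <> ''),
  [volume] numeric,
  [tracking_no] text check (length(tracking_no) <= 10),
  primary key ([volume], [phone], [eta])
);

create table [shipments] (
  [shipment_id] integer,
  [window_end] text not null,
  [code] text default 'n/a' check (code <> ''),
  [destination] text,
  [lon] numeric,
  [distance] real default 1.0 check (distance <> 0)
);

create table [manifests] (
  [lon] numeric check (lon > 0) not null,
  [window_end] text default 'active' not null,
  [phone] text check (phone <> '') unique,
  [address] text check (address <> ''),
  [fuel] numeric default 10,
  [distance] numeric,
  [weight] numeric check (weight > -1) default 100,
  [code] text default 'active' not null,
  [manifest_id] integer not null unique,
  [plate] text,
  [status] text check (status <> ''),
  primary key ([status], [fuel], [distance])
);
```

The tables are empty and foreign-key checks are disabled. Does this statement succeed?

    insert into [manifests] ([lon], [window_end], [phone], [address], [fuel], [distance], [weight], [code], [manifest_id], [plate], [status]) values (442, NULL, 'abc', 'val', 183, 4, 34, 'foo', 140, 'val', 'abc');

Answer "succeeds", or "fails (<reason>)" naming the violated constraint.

fails (NOT NULL on window_end)

window_end is explicitly set to NULL, but window_end is declared NOT NULL.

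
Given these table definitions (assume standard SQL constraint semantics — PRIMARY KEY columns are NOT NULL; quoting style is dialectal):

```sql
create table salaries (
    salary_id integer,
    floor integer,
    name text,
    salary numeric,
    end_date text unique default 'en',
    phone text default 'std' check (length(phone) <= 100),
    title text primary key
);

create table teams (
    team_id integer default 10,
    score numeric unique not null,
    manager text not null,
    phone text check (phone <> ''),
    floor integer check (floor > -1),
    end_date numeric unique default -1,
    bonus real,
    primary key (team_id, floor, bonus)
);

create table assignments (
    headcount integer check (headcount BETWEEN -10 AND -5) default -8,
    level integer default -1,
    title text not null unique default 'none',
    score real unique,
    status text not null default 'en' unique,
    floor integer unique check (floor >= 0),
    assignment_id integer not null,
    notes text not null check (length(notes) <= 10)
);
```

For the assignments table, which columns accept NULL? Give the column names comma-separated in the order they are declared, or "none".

headcount, level, score, floor

- headcount: CHECK does not forbid NULL (a CHECK constraint passes when its expression is NULL) → nullable.
- level: DEFAULT only fills an omitted column; an explicit NULL is still allowed → nullable.
- title: declared NOT NULL → not nullable.
- score: UNIQUE does not imply NOT NULL → nullable.
- status: declared NOT NULL → not nullable.
- floor: CHECK does not forbid NULL (a CHECK constraint passes when its expression is NULL) → nullable.
- assignment_id: declared NOT NULL → not nullable.
- notes: declared NOT NULL → not nullable.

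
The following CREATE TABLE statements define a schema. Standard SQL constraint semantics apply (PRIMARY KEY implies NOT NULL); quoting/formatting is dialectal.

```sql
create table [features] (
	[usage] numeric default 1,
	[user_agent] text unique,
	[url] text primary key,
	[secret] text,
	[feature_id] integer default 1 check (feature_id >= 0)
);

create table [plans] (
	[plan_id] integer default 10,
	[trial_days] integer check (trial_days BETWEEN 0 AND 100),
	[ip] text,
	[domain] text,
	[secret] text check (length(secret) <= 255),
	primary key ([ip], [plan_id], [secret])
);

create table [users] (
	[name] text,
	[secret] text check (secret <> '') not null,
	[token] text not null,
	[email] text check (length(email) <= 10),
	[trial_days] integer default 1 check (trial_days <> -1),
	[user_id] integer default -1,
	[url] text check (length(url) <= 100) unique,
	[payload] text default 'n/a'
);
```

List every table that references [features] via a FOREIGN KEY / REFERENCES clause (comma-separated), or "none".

No REFERENCES clause anywhere in the schema names features.

none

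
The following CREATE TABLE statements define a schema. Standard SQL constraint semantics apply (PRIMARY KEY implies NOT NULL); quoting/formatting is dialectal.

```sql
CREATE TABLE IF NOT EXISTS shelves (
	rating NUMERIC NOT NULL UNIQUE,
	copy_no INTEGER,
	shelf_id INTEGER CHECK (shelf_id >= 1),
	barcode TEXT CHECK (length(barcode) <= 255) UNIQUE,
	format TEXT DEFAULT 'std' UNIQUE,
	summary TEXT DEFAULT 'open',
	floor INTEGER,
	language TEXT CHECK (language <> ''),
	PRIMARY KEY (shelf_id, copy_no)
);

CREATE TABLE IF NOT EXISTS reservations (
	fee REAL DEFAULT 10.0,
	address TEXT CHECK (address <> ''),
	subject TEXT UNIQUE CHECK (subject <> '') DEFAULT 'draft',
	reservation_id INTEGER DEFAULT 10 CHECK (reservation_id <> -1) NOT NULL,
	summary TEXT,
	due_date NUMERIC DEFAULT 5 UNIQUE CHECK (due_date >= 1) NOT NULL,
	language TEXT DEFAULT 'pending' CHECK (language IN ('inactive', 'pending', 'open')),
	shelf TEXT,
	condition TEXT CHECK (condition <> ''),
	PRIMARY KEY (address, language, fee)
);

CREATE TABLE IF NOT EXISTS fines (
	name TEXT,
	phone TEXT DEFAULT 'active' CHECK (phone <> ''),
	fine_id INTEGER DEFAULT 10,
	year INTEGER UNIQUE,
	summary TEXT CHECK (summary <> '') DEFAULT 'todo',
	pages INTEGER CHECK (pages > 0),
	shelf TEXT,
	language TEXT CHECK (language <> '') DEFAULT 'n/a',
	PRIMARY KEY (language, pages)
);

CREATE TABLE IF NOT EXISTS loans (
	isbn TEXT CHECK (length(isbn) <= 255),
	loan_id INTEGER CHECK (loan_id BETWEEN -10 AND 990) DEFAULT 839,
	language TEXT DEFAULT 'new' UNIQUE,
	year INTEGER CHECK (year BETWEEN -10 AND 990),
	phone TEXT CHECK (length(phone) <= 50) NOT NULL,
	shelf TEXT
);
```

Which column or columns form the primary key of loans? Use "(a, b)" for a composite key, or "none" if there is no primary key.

No column is declared PRIMARY KEY inline, and there is no table-level PRIMARY KEY clause in loans.

none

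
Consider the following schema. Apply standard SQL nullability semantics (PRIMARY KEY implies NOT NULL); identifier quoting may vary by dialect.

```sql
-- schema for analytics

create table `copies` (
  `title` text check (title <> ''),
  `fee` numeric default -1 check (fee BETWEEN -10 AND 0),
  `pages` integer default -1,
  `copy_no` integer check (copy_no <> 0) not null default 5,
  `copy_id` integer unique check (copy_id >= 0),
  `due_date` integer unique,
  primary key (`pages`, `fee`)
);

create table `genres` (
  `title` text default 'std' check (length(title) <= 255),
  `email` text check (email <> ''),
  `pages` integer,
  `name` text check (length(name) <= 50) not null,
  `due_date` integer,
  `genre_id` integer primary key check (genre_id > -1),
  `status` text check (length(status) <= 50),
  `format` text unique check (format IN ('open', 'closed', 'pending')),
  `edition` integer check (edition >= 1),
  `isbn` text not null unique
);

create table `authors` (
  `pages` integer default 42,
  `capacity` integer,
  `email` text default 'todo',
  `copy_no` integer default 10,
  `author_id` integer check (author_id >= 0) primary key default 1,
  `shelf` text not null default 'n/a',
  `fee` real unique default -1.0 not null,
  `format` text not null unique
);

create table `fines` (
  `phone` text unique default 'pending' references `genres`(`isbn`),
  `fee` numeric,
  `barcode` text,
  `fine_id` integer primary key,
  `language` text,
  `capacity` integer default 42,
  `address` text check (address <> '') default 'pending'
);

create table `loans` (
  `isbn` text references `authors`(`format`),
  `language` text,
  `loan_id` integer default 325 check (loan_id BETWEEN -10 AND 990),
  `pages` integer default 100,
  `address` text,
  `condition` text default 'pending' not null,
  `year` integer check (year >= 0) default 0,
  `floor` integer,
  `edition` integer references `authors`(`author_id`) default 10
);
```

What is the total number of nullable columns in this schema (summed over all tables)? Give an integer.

28

copies: 3 nullable (title, copy_id, due_date — PK (pages, fee) and explicit NOT NULL columns excluded).
genres: 7 nullable (title, email, pages, due_date, status, format, edition — PK (genre_id) and explicit NOT NULL columns excluded).
authors: 4 nullable (pages, capacity, email, copy_no — PK (author_id) and explicit NOT NULL columns excluded).
fines: 6 nullable (phone, fee, barcode, language, capacity, address — PK (fine_id) and explicit NOT NULL columns excluded).
loans: 8 nullable (isbn, language, loan_id, pages, address, year, floor, edition — PK none and explicit NOT NULL columns excluded).
Total: 3 + 7 + 4 + 6 + 8 = 28.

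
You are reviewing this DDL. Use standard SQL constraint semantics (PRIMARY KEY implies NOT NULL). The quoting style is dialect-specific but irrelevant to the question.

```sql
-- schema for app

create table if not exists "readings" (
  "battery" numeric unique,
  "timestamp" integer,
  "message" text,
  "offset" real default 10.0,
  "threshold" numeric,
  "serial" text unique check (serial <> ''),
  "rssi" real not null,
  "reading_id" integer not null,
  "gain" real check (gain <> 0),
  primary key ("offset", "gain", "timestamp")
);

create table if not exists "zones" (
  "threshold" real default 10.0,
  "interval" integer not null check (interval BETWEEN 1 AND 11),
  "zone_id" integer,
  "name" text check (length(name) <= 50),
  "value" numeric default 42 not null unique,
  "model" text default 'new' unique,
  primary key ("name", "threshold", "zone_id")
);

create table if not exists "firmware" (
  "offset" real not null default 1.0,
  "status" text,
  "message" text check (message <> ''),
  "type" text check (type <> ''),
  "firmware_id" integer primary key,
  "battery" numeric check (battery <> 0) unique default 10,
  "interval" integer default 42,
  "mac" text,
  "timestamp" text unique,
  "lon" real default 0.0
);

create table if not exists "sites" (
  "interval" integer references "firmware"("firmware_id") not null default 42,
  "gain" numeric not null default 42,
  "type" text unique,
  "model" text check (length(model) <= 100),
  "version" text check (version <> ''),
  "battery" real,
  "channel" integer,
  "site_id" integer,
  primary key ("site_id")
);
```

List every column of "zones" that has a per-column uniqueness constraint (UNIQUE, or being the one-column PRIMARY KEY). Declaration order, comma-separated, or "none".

value, model

- threshold: part of a composite PRIMARY KEY — only the tuple is unique, not this column on its own.
- interval: no UNIQUE or single-column PK constraint.
- zone_id: part of a composite PRIMARY KEY — only the tuple is unique, not this column on its own.
- name: part of a composite PRIMARY KEY — only the tuple is unique, not this column on its own.
- value: declared UNIQUE → unique.
- model: declared UNIQUE → unique.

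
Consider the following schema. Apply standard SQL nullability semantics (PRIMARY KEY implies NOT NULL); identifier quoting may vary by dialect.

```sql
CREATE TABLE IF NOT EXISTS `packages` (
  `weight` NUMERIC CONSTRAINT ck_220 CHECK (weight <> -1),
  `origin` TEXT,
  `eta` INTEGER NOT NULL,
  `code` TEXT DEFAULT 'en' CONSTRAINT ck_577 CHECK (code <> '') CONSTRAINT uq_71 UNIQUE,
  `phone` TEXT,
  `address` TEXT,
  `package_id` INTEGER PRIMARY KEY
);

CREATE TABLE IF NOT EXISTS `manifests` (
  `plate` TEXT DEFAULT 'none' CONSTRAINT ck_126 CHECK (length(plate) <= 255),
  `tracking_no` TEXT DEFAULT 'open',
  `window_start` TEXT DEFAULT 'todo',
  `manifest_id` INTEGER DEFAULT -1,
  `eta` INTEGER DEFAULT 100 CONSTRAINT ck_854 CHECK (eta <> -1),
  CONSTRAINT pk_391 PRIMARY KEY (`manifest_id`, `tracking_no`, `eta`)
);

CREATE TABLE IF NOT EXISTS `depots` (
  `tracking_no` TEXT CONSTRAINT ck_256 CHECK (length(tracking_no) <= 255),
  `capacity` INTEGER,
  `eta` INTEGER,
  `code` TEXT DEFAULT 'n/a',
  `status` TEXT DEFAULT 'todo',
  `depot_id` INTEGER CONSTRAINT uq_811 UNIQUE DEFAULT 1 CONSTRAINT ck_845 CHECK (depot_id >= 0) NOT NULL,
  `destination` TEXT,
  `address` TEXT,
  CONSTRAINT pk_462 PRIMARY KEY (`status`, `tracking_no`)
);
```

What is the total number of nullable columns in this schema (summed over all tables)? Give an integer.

12

packages: 5 nullable (weight, origin, code, phone, address — PK (package_id) and explicit NOT NULL columns excluded).
manifests: 2 nullable (plate, window_start — PK (manifest_id, tracking_no, eta) and explicit NOT NULL columns excluded).
depots: 5 nullable (capacity, eta, code, destination, address — PK (status, tracking_no) and explicit NOT NULL columns excluded).
Total: 5 + 2 + 5 = 12.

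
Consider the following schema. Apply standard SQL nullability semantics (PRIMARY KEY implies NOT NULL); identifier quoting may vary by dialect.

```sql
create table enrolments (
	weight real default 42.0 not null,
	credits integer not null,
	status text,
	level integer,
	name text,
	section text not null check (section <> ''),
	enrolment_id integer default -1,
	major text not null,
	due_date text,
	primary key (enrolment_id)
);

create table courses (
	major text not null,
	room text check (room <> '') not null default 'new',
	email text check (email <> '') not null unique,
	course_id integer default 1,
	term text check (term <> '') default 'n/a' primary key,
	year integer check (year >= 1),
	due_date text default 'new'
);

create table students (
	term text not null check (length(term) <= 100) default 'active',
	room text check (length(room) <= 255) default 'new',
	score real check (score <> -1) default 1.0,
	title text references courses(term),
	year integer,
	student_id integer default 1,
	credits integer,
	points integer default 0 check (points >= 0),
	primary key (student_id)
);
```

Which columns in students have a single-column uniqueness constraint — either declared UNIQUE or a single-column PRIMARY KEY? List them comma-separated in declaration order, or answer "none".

- term: no UNIQUE or single-column PK constraint.
- room: no UNIQUE or single-column PK constraint.
- score: no UNIQUE or single-column PK constraint.
- title: no UNIQUE or single-column PK constraint.
- year: no UNIQUE or single-column PK constraint.
- student_id: single-column PRIMARY KEY → unique.
- credits: no UNIQUE or single-column PK constraint.
- points: no UNIQUE or single-column PK constraint.

student_id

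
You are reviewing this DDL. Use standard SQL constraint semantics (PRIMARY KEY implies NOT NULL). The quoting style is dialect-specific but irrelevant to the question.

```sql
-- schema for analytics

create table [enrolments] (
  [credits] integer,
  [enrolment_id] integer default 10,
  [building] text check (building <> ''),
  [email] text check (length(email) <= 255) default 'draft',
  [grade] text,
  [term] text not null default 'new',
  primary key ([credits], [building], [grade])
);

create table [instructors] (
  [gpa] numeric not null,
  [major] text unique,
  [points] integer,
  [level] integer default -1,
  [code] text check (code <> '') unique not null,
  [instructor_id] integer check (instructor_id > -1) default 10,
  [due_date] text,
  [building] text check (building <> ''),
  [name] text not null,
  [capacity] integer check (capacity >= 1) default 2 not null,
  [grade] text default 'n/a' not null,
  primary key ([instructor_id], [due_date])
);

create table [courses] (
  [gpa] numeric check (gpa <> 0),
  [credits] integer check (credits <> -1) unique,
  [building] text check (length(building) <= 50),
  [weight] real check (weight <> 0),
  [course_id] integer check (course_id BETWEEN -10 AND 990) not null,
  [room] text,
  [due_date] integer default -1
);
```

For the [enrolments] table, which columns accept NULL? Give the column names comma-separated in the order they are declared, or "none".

- credits: part of the PRIMARY KEY, which implies NOT NULL → not nullable.
- enrolment_id: DEFAULT only fills an omitted column; an explicit NULL is still allowed → nullable.
- building: part of the PRIMARY KEY, which implies NOT NULL → not nullable.
- email: CHECK does not forbid NULL (a CHECK constraint passes when its expression is NULL) → nullable.
- grade: part of the PRIMARY KEY, which implies NOT NULL → not nullable.
- term: declared NOT NULL → not nullable.

enrolment_id, email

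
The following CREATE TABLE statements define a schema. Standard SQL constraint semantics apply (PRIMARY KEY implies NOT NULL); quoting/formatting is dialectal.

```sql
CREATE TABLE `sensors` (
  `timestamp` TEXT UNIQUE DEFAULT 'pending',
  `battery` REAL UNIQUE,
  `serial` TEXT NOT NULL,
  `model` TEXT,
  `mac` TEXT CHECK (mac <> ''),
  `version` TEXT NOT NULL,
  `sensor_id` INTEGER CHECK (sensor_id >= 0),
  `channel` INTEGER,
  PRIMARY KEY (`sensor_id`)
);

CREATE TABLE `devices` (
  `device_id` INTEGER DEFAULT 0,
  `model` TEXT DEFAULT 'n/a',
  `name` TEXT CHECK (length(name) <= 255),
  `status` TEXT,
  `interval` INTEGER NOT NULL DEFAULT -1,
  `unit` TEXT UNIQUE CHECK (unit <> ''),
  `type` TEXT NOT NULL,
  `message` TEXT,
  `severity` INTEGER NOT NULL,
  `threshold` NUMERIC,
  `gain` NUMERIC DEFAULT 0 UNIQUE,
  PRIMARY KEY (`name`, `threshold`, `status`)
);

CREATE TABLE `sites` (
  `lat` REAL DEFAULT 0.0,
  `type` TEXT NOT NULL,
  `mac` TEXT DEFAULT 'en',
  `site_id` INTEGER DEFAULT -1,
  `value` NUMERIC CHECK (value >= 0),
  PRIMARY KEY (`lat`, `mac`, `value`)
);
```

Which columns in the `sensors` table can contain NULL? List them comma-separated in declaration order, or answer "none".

- timestamp: UNIQUE does not imply NOT NULL → nullable.
- battery: UNIQUE does not imply NOT NULL → nullable.
- serial: declared NOT NULL → not nullable.
- model: no NOT NULL constraint applies → nullable.
- mac: CHECK does not forbid NULL (a CHECK constraint passes when its expression is NULL) → nullable.
- version: declared NOT NULL → not nullable.
- sensor_id: part of the PRIMARY KEY, which implies NOT NULL → not nullable.
- channel: no NOT NULL constraint applies → nullable.

timestamp, battery, model, mac, channel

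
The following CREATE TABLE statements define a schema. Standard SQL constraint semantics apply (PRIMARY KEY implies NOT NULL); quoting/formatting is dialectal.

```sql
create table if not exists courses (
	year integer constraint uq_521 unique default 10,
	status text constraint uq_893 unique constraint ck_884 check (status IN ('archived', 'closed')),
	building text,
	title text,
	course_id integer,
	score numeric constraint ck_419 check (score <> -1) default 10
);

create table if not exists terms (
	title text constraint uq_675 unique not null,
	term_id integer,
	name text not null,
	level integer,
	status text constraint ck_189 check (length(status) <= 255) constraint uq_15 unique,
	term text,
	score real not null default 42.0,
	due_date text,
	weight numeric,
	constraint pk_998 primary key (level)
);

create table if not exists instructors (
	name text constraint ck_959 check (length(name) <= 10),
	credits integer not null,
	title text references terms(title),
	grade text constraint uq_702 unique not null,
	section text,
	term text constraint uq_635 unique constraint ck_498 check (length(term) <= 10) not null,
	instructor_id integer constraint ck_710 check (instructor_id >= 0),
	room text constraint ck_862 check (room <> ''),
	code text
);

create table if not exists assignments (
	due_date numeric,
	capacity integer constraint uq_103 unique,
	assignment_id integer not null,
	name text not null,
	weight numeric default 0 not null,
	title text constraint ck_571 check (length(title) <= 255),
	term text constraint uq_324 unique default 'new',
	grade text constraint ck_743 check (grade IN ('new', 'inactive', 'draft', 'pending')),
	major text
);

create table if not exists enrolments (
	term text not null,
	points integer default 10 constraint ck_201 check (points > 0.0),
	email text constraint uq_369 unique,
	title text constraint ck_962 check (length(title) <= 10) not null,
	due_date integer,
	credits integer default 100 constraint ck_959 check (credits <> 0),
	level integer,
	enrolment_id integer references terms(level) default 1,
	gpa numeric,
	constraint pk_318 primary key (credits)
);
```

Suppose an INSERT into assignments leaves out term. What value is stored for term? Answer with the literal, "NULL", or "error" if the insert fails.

'new'

term has an explicit DEFAULT 'new'.
When the column is omitted from an INSERT, that default is used.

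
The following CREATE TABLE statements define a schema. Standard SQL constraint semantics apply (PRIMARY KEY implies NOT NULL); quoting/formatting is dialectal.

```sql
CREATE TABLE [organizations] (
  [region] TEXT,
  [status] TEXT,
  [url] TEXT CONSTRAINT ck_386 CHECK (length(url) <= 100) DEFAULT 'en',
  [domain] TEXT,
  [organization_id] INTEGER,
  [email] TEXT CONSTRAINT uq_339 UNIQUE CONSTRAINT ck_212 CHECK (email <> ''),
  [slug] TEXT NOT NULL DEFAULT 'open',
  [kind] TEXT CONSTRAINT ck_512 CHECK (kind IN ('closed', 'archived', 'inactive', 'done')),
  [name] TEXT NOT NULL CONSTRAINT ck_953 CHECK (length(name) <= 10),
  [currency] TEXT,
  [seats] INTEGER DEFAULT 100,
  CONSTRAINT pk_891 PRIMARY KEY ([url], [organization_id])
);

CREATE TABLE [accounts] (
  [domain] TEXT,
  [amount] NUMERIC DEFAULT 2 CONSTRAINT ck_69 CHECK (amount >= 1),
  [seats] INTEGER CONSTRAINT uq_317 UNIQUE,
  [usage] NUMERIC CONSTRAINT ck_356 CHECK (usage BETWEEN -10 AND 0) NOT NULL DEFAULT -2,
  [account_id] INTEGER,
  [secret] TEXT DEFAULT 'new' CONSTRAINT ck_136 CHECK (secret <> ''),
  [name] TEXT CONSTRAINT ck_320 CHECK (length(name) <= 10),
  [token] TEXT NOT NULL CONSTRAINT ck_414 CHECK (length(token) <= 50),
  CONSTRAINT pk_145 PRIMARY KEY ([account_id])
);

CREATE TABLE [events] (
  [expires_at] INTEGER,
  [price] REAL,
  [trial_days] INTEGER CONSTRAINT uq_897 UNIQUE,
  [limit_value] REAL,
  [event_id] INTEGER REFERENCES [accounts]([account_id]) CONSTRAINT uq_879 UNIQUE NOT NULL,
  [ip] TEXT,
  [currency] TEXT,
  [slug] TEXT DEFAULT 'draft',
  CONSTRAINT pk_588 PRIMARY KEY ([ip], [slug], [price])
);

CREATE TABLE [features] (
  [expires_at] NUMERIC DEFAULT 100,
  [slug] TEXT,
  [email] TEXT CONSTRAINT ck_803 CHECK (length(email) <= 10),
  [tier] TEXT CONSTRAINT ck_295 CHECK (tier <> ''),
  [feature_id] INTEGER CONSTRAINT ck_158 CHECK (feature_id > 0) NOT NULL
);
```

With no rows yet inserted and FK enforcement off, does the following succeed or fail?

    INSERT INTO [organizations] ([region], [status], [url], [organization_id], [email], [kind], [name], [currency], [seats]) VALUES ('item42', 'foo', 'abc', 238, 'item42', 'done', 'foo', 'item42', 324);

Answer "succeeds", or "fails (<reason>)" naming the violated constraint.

NOT NULL columns: name is supplied; organization_id is supplied; slug defaults to 'open'; url is supplied.
CHECK constraints: 'abc' satisfies (length(url) <= 100); 'item42' satisfies (email <> ''); 'done' satisfies (kind IN ('closed', 'archived', 'inactive', 'done')); 'foo' satisfies (length(name) <= 10).
No constraint is violated.

succeeds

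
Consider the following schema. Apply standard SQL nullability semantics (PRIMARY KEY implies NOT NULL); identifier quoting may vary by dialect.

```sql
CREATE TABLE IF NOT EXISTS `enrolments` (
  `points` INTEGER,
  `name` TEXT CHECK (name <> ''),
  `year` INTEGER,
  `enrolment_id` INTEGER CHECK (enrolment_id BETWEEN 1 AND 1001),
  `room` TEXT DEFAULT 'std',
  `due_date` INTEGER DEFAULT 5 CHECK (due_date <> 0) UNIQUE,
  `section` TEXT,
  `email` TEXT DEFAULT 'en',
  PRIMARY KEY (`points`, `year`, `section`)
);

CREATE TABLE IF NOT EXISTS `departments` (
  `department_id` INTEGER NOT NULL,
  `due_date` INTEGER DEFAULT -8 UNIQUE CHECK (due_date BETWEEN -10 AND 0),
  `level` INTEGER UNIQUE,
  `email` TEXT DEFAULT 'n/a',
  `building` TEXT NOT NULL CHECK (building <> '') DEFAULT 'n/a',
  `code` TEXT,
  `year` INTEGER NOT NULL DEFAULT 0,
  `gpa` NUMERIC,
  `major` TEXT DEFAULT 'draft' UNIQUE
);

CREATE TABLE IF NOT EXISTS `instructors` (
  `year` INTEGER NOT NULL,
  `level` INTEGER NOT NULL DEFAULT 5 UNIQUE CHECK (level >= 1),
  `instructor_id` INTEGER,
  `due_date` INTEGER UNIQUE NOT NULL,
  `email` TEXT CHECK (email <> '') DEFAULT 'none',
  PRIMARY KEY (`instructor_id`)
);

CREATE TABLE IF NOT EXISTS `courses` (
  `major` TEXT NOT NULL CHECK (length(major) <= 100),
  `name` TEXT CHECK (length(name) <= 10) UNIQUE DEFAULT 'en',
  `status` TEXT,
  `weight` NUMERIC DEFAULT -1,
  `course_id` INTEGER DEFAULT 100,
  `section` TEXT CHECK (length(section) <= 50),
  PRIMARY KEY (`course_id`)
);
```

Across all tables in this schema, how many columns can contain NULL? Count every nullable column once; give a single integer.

16

enrolments: 5 nullable (name, enrolment_id, room, due_date, email — PK (points, year, section) and explicit NOT NULL columns excluded).
departments: 6 nullable (due_date, level, email, code, gpa, major — PK none and explicit NOT NULL columns excluded).
instructors: 1 nullable (email — PK (instructor_id) and explicit NOT NULL columns excluded).
courses: 4 nullable (name, status, weight, section — PK (course_id) and explicit NOT NULL columns excluded).
Total: 5 + 6 + 1 + 4 = 16.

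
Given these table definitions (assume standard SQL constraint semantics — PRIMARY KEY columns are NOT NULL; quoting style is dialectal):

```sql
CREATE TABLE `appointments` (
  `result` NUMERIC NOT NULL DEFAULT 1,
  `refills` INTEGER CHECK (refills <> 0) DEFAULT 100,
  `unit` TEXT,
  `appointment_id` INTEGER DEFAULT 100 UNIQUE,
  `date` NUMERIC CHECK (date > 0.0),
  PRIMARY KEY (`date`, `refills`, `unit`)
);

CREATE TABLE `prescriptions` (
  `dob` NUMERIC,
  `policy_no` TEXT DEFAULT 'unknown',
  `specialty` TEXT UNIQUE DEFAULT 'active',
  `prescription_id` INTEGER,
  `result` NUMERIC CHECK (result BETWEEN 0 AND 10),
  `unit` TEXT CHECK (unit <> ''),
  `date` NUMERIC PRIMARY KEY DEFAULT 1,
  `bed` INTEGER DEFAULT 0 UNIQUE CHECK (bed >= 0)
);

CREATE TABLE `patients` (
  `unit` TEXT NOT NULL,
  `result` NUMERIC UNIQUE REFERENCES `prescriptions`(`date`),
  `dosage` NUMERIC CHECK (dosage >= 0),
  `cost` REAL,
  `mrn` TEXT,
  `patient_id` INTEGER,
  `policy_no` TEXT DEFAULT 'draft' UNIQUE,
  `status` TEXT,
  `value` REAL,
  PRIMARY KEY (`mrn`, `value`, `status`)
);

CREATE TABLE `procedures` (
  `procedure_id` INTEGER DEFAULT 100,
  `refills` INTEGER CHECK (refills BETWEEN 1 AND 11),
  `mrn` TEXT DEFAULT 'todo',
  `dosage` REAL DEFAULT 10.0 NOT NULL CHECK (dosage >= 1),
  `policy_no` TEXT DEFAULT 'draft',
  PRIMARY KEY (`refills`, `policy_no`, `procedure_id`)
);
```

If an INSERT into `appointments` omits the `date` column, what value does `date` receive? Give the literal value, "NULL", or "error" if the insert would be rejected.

date has no DEFAULT clause.
Omitting it would insert NULL, but it is part of the PRIMARY KEY, so the INSERT fails.

error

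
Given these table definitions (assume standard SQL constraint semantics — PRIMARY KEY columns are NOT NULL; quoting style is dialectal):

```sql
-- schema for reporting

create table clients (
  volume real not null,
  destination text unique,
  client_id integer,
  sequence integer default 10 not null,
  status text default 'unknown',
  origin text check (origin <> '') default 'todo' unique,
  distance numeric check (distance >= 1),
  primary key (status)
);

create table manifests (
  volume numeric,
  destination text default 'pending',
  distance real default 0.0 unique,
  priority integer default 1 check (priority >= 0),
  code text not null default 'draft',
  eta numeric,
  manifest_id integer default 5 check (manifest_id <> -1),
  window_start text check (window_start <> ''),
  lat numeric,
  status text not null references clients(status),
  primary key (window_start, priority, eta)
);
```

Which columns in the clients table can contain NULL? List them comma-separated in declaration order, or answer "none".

destination, client_id, origin, distance

- volume: declared NOT NULL → not nullable.
- destination: UNIQUE does not imply NOT NULL → nullable.
- client_id: no NOT NULL constraint applies → nullable.
- sequence: declared NOT NULL → not nullable.
- status: part of the PRIMARY KEY, which implies NOT NULL → not nullable.
- origin: CHECK does not forbid NULL (a CHECK constraint passes when its expression is NULL) → nullable.
- distance: CHECK does not forbid NULL (a CHECK constraint passes when its expression is NULL) → nullable.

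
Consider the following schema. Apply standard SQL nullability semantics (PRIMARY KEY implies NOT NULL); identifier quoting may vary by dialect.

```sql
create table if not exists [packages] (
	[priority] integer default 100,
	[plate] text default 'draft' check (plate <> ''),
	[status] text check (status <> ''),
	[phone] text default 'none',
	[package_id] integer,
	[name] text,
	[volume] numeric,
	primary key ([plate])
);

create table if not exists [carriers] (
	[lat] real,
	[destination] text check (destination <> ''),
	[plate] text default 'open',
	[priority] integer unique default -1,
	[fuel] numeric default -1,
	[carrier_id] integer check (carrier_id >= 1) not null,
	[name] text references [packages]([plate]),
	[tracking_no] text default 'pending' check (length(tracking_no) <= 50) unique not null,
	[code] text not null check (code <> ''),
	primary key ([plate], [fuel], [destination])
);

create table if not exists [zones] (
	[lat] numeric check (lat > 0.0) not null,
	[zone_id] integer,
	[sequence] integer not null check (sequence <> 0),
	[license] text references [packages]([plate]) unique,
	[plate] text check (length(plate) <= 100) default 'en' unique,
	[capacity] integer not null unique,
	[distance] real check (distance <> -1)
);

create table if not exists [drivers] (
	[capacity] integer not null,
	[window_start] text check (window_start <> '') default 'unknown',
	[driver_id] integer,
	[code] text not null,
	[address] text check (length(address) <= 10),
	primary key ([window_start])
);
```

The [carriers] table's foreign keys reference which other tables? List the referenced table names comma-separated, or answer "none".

- name REFERENCES packages(plate).

packages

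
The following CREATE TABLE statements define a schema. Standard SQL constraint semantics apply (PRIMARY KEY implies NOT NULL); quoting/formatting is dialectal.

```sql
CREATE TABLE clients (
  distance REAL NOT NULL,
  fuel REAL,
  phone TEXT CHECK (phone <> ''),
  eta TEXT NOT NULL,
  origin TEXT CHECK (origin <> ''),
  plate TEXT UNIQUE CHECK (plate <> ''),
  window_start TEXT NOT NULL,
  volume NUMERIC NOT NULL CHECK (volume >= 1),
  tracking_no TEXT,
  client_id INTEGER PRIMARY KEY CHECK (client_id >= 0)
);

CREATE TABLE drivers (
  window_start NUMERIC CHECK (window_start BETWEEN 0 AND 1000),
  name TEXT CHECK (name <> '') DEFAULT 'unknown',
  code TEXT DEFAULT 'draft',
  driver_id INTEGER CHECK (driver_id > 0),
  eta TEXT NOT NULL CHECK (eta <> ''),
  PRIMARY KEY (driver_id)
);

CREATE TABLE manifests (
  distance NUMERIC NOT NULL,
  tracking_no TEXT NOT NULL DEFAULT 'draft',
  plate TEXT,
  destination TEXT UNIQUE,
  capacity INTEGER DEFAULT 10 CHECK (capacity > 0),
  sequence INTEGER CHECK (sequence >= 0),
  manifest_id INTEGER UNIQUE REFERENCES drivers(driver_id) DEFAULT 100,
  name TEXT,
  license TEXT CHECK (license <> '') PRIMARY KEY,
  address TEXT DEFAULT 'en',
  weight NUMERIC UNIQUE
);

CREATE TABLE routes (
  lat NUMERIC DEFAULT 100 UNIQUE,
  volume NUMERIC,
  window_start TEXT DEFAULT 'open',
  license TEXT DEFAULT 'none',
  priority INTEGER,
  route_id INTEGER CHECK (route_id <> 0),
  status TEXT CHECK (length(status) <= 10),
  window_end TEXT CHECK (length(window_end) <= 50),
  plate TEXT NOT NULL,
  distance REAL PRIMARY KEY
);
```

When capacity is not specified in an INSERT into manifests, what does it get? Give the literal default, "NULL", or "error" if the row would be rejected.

capacity has an explicit DEFAULT 10.
When the column is omitted from an INSERT, that default is used.

10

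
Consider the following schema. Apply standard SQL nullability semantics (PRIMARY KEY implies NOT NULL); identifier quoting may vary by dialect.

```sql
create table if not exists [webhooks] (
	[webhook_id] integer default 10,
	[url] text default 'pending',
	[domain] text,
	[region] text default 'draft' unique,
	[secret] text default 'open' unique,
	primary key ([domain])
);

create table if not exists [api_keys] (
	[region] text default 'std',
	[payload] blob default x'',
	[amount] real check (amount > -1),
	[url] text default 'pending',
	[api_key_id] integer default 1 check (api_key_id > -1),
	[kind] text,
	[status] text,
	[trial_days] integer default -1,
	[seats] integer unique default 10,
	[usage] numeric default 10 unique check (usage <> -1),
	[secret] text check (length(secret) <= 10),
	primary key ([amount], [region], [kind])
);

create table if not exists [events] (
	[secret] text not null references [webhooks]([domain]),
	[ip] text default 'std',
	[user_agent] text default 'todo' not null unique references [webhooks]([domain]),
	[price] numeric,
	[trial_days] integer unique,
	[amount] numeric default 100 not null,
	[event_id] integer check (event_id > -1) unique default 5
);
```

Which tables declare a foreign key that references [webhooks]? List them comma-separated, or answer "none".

events

- events.secret references webhooks(domain).
- events.user_agent references webhooks(domain).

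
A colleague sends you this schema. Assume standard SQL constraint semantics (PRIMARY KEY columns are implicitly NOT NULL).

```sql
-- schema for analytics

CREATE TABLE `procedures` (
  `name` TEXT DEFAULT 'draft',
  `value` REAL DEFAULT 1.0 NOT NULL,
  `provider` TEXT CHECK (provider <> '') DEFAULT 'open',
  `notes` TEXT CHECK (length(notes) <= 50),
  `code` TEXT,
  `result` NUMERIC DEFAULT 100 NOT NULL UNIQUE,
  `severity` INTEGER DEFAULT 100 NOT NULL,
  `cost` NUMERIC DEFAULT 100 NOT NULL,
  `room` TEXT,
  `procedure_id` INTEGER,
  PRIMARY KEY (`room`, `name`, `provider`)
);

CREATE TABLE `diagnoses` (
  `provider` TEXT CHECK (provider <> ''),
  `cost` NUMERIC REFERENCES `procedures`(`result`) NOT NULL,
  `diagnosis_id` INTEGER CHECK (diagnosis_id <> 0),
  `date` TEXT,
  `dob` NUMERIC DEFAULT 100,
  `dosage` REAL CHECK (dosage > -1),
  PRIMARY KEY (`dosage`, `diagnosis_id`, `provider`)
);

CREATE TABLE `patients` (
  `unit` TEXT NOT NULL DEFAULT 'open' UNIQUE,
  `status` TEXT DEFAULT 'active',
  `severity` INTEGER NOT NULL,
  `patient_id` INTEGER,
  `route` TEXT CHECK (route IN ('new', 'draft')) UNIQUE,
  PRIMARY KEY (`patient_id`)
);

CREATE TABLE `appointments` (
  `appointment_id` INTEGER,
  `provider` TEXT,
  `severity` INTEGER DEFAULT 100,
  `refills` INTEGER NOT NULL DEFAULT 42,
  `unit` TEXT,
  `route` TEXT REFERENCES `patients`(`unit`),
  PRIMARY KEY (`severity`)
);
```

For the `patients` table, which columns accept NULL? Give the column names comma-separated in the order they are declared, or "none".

status, route

- unit: declared NOT NULL → not nullable.
- status: DEFAULT only fills an omitted column; an explicit NULL is still allowed → nullable.
- severity: declared NOT NULL → not nullable.
- patient_id: part of the PRIMARY KEY, which implies NOT NULL → not nullable.
- route: CHECK does not forbid NULL (a CHECK constraint passes when its expression is NULL) → nullable.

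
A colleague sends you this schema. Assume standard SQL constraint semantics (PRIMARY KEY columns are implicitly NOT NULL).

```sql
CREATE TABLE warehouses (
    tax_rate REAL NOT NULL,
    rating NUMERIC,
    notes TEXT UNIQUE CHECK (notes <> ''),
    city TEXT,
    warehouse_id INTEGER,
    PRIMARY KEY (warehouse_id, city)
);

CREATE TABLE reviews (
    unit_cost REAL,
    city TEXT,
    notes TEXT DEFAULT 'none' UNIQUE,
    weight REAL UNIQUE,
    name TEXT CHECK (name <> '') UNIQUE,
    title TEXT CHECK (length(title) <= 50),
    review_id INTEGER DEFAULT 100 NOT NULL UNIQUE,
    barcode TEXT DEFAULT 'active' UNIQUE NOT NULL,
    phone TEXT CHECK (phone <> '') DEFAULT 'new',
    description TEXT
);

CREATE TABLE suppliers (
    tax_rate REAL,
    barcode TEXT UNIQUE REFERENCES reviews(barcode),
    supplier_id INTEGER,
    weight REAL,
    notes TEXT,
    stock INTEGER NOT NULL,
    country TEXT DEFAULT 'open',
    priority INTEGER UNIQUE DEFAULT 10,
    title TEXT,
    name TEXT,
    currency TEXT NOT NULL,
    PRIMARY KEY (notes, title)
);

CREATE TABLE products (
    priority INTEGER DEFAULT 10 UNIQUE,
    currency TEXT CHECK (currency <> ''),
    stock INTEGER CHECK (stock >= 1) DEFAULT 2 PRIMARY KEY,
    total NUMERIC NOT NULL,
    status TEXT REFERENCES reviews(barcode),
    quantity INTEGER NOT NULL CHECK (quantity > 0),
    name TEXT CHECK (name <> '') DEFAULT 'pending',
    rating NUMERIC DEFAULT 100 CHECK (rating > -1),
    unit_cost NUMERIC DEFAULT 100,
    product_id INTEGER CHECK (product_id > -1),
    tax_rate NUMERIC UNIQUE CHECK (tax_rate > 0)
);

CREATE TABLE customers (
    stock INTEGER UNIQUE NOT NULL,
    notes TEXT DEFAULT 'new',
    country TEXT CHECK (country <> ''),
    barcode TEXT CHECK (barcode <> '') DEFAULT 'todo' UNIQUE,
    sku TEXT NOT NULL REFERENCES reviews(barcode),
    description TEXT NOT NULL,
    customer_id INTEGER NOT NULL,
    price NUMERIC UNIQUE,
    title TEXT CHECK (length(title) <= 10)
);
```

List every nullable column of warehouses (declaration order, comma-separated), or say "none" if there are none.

rating, notes

- tax_rate: declared NOT NULL → not nullable.
- rating: no NOT NULL constraint applies → nullable.
- notes: CHECK does not forbid NULL (a CHECK constraint passes when its expression is NULL) → nullable.
- city: part of the PRIMARY KEY, which implies NOT NULL → not nullable.
- warehouse_id: part of the PRIMARY KEY, which implies NOT NULL → not nullable.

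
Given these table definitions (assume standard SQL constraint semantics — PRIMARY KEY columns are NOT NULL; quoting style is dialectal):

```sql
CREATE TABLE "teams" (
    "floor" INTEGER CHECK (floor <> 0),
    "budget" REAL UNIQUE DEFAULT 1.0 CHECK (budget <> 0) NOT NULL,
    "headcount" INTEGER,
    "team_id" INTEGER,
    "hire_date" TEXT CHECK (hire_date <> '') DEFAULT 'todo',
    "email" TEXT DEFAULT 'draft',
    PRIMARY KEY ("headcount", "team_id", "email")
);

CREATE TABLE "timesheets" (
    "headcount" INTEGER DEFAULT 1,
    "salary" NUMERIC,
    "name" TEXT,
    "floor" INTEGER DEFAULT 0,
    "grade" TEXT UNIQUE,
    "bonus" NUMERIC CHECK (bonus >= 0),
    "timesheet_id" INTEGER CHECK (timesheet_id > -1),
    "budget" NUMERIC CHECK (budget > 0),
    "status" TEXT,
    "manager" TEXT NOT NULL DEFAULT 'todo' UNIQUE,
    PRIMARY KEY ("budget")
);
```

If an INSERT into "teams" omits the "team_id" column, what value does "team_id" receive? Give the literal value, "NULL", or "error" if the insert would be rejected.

team_id has no DEFAULT clause.
Omitting it would insert NULL, but it is part of the PRIMARY KEY, so the INSERT fails.

error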